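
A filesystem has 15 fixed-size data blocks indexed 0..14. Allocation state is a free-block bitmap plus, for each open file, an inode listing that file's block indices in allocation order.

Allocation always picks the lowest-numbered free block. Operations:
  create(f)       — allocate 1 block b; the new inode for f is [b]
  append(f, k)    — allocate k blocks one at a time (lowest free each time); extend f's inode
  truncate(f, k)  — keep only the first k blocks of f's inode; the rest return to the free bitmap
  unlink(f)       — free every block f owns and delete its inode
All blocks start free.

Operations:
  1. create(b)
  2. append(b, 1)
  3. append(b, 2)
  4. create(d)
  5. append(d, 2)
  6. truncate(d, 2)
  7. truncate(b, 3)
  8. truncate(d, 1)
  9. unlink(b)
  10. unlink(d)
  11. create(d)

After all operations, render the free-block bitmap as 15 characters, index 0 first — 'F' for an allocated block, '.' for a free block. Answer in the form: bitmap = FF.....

[1] create(b) — b=0 (map F..............)
[2] append(b, 1) — b=0,1 (map FF.............)
[3] append(b, 2) — b=0,1,2,3 (map FFFF...........)
[4] create(d) — b=0,1,2,3 d=4 (map FFFFF..........)
[5] append(d, 2) — b=0,1,2,3 d=4,5,6 (map FFFFFFF........)
[6] truncate(d, 2) — b=0,1,2,3 d=4,5 (map FFFFFF.........)
[7] truncate(b, 3) — b=0,1,2 d=4,5 (map FFF.FF.........)
[8] truncate(d, 1) — b=0,1,2 d=4 (map FFF.F..........)
[9] unlink(b) — d=4 (map ....F..........)
[10] unlink(d) —  (map ...............)
[11] create(d) — d=0 (map F..............)

bitmap = F..............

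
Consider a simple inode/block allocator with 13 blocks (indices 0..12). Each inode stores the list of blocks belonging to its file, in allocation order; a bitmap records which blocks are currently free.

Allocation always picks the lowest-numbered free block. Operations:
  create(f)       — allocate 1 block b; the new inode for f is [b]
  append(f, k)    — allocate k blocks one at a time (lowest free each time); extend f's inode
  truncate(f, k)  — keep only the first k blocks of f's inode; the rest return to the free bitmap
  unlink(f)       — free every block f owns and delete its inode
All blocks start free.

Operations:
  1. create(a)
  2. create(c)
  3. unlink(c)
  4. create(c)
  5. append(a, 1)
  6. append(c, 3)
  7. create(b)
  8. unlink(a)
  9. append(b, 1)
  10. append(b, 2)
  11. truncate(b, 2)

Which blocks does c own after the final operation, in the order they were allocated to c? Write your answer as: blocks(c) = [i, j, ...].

[1] create(a) — a=0 (map F............)
[2] create(c) — a=0 c=1 (map FF...........)
[3] unlink(c) — a=0 (map F............)
[4] create(c) — a=0 c=1 (map FF...........)
[5] append(a, 1) — a=0,2 c=1 (map FFF..........)
[6] append(c, 3) — a=0,2 c=1,3,4,5 (map FFFFFF.......)
[7] create(b) — a=0,2 b=6 c=1,3,4,5 (map FFFFFFF......)
[8] unlink(a) — b=6 c=1,3,4,5 (map .F.FFFF......)
[9] append(b, 1) — b=6,0 c=1,3,4,5 (map FF.FFFF......)
[10] append(b, 2) — b=6,0,2,7 c=1,3,4,5 (map FFFFFFFF.....)
[11] truncate(b, 2) — b=6,0 c=1,3,4,5 (map FF.FFFF......)

blocks(c) = [1, 3, 4, 5]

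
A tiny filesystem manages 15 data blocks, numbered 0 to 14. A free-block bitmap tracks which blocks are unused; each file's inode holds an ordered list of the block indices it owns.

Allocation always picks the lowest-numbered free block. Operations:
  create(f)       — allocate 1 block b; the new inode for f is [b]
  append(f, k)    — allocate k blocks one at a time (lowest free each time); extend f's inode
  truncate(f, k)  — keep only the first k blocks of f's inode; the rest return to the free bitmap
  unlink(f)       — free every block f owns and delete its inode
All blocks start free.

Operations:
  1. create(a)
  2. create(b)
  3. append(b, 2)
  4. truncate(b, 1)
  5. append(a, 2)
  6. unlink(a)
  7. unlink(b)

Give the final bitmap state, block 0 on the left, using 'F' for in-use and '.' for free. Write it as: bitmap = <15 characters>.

after create(a) → a:[0]  free=[F..............]
after create(b) → a:[0], b:[1]  free=[FF.............]
after append(b, 2) → a:[0], b:[1, 2, 3]  free=[FFFF...........]
after truncate(b, 1) → a:[0], b:[1]  free=[FF.............]
after append(a, 2) → a:[0, 2, 3], b:[1]  free=[FFFF...........]
after unlink(a) → b:[1]  free=[.F.............]
after unlink(b) →   free=[...............]

bitmap = ...............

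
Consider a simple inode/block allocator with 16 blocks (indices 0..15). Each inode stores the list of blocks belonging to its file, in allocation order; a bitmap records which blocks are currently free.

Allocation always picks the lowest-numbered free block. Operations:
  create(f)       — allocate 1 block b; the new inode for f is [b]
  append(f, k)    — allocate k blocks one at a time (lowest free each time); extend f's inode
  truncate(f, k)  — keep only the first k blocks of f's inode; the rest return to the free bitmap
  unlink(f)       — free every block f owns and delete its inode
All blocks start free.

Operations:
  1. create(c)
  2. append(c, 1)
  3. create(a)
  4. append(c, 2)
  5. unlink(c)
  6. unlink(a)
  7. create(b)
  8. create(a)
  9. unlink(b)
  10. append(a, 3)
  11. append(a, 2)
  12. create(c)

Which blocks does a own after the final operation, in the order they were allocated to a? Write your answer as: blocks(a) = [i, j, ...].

  1. create(c)  ⇒  F...............  {c→[0]}
  2. append(c, 1)  ⇒  FF..............  {c→[0, 1]}
  3. create(a)  ⇒  FFF.............  {a→[2]; c→[0, 1]}
  4. append(c, 2)  ⇒  FFFFF...........  {a→[2]; c→[0, 1, 3, 4]}
  5. unlink(c)  ⇒  ..F.............  {a→[2]}
  6. unlink(a)  ⇒  ................  {}
  7. create(b)  ⇒  F...............  {b→[0]}
  8. create(a)  ⇒  FF..............  {a→[1]; b→[0]}
  9. unlink(b)  ⇒  .F..............  {a→[1]}
  10. append(a, 3)  ⇒  FFFF............  {a→[1, 0, 2, 3]}
  11. append(a, 2)  ⇒  FFFFFF..........  {a→[1, 0, 2, 3, 4, 5]}
  12. create(c)  ⇒  FFFFFFF.........  {a→[1, 0, 2, 3, 4, 5]; c→[6]}

blocks(a) = [1, 0, 2, 3, 4, 5]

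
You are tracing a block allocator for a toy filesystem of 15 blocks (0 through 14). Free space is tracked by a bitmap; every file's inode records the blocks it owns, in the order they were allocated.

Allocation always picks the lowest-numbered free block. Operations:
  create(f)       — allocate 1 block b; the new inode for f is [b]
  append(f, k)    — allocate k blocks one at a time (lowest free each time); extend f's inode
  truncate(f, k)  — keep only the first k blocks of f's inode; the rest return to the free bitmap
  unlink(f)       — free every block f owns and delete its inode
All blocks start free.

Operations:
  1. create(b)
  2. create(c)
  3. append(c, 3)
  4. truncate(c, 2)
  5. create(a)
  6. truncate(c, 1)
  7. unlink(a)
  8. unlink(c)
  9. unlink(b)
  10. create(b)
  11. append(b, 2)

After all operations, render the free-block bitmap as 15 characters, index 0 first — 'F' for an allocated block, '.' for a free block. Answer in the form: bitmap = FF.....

bitmap = FFF............

create(b): bitmap=F.............. | b=[0]
create(c): bitmap=FF............. | b=[0] c=[1]
append(c, 3): bitmap=FFFFF.......... | b=[0] c=[1, 2, 3, 4]
truncate(c, 2): bitmap=FFF............ | b=[0] c=[1, 2]
create(a): bitmap=FFFF........... | a=[3] b=[0] c=[1, 2]
truncate(c, 1): bitmap=FF.F........... | a=[3] b=[0] c=[1]
unlink(a): bitmap=FF............. | b=[0] c=[1]
unlink(c): bitmap=F.............. | b=[0]
unlink(b): bitmap=............... | 
create(b): bitmap=F.............. | b=[0]
append(b, 2): bitmap=FFF............ | b=[0, 1, 2]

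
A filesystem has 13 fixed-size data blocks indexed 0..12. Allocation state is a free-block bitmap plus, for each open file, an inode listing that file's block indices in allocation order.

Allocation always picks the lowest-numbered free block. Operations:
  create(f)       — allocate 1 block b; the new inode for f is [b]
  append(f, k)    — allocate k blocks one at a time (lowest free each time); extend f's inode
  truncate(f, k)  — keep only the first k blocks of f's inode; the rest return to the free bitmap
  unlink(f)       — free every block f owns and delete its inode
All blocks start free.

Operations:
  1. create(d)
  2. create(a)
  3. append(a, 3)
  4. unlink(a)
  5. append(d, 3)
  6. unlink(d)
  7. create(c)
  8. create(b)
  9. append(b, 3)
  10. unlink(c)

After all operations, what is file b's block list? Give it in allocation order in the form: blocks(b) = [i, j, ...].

blocks(b) = [1, 2, 3, 4]

  1. create(d)  ⇒  F............  {d→[0]}
  2. create(a)  ⇒  FF...........  {a→[1]; d→[0]}
  3. append(a, 3)  ⇒  FFFFF........  {a→[1, 2, 3, 4]; d→[0]}
  4. unlink(a)  ⇒  F............  {d→[0]}
  5. append(d, 3)  ⇒  FFFF.........  {d→[0, 1, 2, 3]}
  6. unlink(d)  ⇒  .............  {}
  7. create(c)  ⇒  F............  {c→[0]}
  8. create(b)  ⇒  FF...........  {b→[1]; c→[0]}
  9. append(b, 3)  ⇒  FFFFF........  {b→[1, 2, 3, 4]; c→[0]}
  10. unlink(c)  ⇒  .FFFF........  {b→[1, 2, 3, 4]}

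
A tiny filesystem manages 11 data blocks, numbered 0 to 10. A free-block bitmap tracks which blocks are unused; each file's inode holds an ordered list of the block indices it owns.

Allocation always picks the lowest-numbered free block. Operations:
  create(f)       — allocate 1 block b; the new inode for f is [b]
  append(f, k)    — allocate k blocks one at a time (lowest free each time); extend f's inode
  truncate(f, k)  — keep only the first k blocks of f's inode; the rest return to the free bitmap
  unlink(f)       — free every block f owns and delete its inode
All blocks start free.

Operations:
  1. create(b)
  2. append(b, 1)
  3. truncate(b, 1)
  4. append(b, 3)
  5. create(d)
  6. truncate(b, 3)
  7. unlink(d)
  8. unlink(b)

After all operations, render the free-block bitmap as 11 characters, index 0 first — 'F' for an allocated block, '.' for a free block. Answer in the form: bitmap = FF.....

after create(b) → b:[0]  free=[F..........]
after append(b, 1) → b:[0, 1]  free=[FF.........]
after truncate(b, 1) → b:[0]  free=[F..........]
after append(b, 3) → b:[0, 1, 2, 3]  free=[FFFF.......]
after create(d) → b:[0, 1, 2, 3], d:[4]  free=[FFFFF......]
after truncate(b, 3) → b:[0, 1, 2], d:[4]  free=[FFF.F......]
after unlink(d) → b:[0, 1, 2]  free=[FFF........]
after unlink(b) →   free=[...........]

bitmap = ...........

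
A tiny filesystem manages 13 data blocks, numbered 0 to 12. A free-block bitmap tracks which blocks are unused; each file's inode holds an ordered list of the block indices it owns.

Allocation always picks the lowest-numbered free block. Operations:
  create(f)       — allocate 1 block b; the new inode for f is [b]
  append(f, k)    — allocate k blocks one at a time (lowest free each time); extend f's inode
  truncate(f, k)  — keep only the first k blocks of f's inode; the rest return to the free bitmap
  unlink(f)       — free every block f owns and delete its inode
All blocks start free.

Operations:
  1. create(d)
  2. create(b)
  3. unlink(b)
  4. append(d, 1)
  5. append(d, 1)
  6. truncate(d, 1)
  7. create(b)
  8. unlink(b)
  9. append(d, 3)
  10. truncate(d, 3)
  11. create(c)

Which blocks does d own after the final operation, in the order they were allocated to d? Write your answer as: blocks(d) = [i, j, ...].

blocks(d) = [0, 1, 2]

after create(d) → d:[0]  free=[F............]
after create(b) → b:[1], d:[0]  free=[FF...........]
after unlink(b) → d:[0]  free=[F............]
after append(d, 1) → d:[0, 1]  free=[FF...........]
after append(d, 1) → d:[0, 1, 2]  free=[FFF..........]
after truncate(d, 1) → d:[0]  free=[F............]
after create(b) → b:[1], d:[0]  free=[FF...........]
after unlink(b) → d:[0]  free=[F............]
after append(d, 3) → d:[0, 1, 2, 3]  free=[FFFF.........]
after truncate(d, 3) → d:[0, 1, 2]  free=[FFF..........]
after create(c) → c:[3], d:[0, 1, 2]  free=[FFFF.........]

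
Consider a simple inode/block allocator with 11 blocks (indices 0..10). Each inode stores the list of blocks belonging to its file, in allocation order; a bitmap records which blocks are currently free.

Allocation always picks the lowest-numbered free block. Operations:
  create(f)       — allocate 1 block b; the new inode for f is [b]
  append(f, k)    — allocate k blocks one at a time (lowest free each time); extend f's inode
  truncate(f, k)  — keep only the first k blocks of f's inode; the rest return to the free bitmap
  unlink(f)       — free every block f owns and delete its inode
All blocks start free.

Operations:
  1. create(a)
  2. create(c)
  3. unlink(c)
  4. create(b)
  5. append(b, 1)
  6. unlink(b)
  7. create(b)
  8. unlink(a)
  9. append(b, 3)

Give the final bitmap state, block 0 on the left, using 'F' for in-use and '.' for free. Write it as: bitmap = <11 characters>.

create(a): bitmap=F.......... | a=[0]
create(c): bitmap=FF......... | a=[0] c=[1]
unlink(c): bitmap=F.......... | a=[0]
create(b): bitmap=FF......... | a=[0] b=[1]
append(b, 1): bitmap=FFF........ | a=[0] b=[1, 2]
unlink(b): bitmap=F.......... | a=[0]
create(b): bitmap=FF......... | a=[0] b=[1]
unlink(a): bitmap=.F......... | b=[1]
append(b, 3): bitmap=FFFF....... | b=[1, 0, 2, 3]

bitmap = FFFF.......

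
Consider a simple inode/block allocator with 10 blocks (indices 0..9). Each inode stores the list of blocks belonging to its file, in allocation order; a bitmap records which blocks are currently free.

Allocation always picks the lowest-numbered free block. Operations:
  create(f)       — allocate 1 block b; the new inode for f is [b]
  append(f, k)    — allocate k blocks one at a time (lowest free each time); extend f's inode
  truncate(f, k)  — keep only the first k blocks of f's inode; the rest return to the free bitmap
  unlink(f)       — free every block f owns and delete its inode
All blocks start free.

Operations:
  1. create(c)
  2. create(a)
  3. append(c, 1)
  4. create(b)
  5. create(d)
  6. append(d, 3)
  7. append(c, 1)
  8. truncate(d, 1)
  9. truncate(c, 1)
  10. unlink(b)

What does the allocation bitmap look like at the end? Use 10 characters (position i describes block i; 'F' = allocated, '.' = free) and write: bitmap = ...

  1. create(c)  ⇒  F.........  {c→[0]}
  2. create(a)  ⇒  FF........  {a→[1]; c→[0]}
  3. append(c, 1)  ⇒  FFF.......  {a→[1]; c→[0, 2]}
  4. create(b)  ⇒  FFFF......  {a→[1]; b→[3]; c→[0, 2]}
  5. create(d)  ⇒  FFFFF.....  {a→[1]; b→[3]; c→[0, 2]; d→[4]}
  6. append(d, 3)  ⇒  FFFFFFFF..  {a→[1]; b→[3]; c→[0, 2]; d→[4, 5, 6, 7]}
  7. append(c, 1)  ⇒  FFFFFFFFF.  {a→[1]; b→[3]; c→[0, 2, 8]; d→[4, 5, 6, 7]}
  8. truncate(d, 1)  ⇒  FFFFF...F.  {a→[1]; b→[3]; c→[0, 2, 8]; d→[4]}
  9. truncate(c, 1)  ⇒  FF.FF.....  {a→[1]; b→[3]; c→[0]; d→[4]}
  10. unlink(b)  ⇒  FF..F.....  {a→[1]; c→[0]; d→[4]}

bitmap = FF..F.....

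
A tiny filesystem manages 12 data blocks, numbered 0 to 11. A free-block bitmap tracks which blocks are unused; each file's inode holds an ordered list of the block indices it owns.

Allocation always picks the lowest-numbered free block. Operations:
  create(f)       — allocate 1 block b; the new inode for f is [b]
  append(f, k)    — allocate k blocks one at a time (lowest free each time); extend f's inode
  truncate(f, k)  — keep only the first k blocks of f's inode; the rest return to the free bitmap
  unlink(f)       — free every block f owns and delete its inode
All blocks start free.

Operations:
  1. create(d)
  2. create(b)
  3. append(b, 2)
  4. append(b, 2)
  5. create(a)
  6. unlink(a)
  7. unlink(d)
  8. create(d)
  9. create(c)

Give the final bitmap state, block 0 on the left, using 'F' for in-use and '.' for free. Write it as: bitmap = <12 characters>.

bitmap = FFFFFFF.....

  1. create(d)  ⇒  F...........  {d→[0]}
  2. create(b)  ⇒  FF..........  {b→[1]; d→[0]}
  3. append(b, 2)  ⇒  FFFF........  {b→[1, 2, 3]; d→[0]}
  4. append(b, 2)  ⇒  FFFFFF......  {b→[1, 2, 3, 4, 5]; d→[0]}
  5. create(a)  ⇒  FFFFFFF.....  {a→[6]; b→[1, 2, 3, 4, 5]; d→[0]}
  6. unlink(a)  ⇒  FFFFFF......  {b→[1, 2, 3, 4, 5]; d→[0]}
  7. unlink(d)  ⇒  .FFFFF......  {b→[1, 2, 3, 4, 5]}
  8. create(d)  ⇒  FFFFFF......  {b→[1, 2, 3, 4, 5]; d→[0]}
  9. create(c)  ⇒  FFFFFFF.....  {b→[1, 2, 3, 4, 5]; c→[6]; d→[0]}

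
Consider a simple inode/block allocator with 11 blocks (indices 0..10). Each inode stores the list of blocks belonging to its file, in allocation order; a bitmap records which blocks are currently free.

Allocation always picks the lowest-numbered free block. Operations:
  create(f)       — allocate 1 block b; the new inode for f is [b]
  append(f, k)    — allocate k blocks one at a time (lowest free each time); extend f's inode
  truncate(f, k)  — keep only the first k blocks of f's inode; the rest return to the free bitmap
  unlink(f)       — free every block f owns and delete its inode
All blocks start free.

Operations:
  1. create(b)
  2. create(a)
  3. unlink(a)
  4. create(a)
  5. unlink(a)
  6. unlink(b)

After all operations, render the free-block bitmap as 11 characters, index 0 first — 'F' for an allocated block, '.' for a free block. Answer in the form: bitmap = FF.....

after create(b) → b:[0]  free=[F..........]
after create(a) → a:[1], b:[0]  free=[FF.........]
after unlink(a) → b:[0]  free=[F..........]
after create(a) → a:[1], b:[0]  free=[FF.........]
after unlink(a) → b:[0]  free=[F..........]
after unlink(b) →   free=[...........]

bitmap = ...........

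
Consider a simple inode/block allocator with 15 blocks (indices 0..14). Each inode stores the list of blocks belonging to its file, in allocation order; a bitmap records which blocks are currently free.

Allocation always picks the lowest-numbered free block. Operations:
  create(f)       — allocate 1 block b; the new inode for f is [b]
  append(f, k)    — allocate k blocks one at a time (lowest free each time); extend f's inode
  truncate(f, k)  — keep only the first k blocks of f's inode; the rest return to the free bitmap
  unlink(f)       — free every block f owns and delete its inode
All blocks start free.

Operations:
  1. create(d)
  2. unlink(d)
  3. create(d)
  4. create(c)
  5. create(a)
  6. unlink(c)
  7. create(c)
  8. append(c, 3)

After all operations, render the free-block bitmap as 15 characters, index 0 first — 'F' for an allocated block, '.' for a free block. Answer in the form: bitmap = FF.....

bitmap = FFFFFF.........

  1. create(d)  ⇒  F..............  {d→[0]}
  2. unlink(d)  ⇒  ...............  {}
  3. create(d)  ⇒  F..............  {d→[0]}
  4. create(c)  ⇒  FF.............  {c→[1]; d→[0]}
  5. create(a)  ⇒  FFF............  {a→[2]; c→[1]; d→[0]}
  6. unlink(c)  ⇒  F.F............  {a→[2]; d→[0]}
  7. create(c)  ⇒  FFF............  {a→[2]; c→[1]; d→[0]}
  8. append(c, 3)  ⇒  FFFFFF.........  {a→[2]; c→[1, 3, 4, 5]; d→[0]}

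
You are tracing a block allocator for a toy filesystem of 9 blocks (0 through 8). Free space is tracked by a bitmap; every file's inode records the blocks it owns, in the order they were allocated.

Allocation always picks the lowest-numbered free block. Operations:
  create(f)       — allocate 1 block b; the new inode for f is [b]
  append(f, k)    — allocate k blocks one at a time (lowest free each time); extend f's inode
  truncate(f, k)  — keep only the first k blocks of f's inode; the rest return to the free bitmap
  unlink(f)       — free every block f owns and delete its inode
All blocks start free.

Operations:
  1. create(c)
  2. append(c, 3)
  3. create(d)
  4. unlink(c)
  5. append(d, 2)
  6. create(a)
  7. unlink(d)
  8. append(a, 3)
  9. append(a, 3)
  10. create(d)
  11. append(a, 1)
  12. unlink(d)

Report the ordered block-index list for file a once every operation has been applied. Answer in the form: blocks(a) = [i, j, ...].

create(c): bitmap=F........ | c=[0]
append(c, 3): bitmap=FFFF..... | c=[0, 1, 2, 3]
create(d): bitmap=FFFFF.... | c=[0, 1, 2, 3] d=[4]
unlink(c): bitmap=....F.... | d=[4]
append(d, 2): bitmap=FF..F.... | d=[4, 0, 1]
create(a): bitmap=FFF.F.... | a=[2] d=[4, 0, 1]
unlink(d): bitmap=..F...... | a=[2]
append(a, 3): bitmap=FFFF..... | a=[2, 0, 1, 3]
append(a, 3): bitmap=FFFFFFF.. | a=[2, 0, 1, 3, 4, 5, 6]
create(d): bitmap=FFFFFFFF. | a=[2, 0, 1, 3, 4, 5, 6] d=[7]
append(a, 1): bitmap=FFFFFFFFF | a=[2, 0, 1, 3, 4, 5, 6, 8] d=[7]
unlink(d): bitmap=FFFFFFF.F | a=[2, 0, 1, 3, 4, 5, 6, 8]

blocks(a) = [2, 0, 1, 3, 4, 5, 6, 8]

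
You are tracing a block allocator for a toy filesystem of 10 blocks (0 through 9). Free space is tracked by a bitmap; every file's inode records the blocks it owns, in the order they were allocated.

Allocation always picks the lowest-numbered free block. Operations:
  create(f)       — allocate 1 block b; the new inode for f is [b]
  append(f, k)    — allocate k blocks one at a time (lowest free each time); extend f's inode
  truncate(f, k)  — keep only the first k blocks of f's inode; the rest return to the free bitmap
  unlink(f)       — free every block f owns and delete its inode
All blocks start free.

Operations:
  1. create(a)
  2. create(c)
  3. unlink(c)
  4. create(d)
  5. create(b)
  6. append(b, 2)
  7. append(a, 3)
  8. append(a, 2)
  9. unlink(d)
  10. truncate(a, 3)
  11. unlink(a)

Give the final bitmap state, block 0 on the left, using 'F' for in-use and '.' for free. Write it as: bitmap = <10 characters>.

create(a): bitmap=F......... | a=[0]
create(c): bitmap=FF........ | a=[0] c=[1]
unlink(c): bitmap=F......... | a=[0]
create(d): bitmap=FF........ | a=[0] d=[1]
create(b): bitmap=FFF....... | a=[0] b=[2] d=[1]
append(b, 2): bitmap=FFFFF..... | a=[0] b=[2, 3, 4] d=[1]
append(a, 3): bitmap=FFFFFFFF.. | a=[0, 5, 6, 7] b=[2, 3, 4] d=[1]
append(a, 2): bitmap=FFFFFFFFFF | a=[0, 5, 6, 7, 8, 9] b=[2, 3, 4] d=[1]
unlink(d): bitmap=F.FFFFFFFF | a=[0, 5, 6, 7, 8, 9] b=[2, 3, 4]
truncate(a, 3): bitmap=F.FFFFF... | a=[0, 5, 6] b=[2, 3, 4]
unlink(a): bitmap=..FFF..... | b=[2, 3, 4]

bitmap = ..FFF.....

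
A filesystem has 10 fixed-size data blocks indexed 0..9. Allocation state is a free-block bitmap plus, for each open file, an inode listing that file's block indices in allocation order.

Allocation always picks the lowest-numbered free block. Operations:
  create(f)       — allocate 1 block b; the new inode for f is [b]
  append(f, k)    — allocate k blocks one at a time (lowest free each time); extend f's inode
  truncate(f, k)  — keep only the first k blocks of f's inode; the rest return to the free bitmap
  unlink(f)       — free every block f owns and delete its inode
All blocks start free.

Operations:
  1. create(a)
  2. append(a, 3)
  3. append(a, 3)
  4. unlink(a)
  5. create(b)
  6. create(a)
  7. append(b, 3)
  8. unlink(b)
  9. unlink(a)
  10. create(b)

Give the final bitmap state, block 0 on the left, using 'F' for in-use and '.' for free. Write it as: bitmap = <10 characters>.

after create(a) → a:[0]  free=[F.........]
after append(a, 3) → a:[0, 1, 2, 3]  free=[FFFF......]
after append(a, 3) → a:[0, 1, 2, 3, 4, 5, 6]  free=[FFFFFFF...]
after unlink(a) →   free=[..........]
after create(b) → b:[0]  free=[F.........]
after create(a) → a:[1], b:[0]  free=[FF........]
after append(b, 3) → a:[1], b:[0, 2, 3, 4]  free=[FFFFF.....]
after unlink(b) → a:[1]  free=[.F........]
after unlink(a) →   free=[..........]
after create(b) → b:[0]  free=[F.........]

bitmap = F.........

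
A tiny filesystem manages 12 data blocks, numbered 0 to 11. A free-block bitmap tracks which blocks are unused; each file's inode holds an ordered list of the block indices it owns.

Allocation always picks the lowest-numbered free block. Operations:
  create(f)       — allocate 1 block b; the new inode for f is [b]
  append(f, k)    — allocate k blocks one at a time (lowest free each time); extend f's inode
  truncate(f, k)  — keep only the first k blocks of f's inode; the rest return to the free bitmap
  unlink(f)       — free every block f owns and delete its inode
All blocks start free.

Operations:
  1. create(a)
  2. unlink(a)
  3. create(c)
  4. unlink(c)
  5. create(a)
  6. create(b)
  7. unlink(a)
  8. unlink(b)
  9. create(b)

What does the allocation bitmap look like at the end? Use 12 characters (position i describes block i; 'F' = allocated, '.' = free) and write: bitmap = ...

  1. create(a)  ⇒  F...........  {a→[0]}
  2. unlink(a)  ⇒  ............  {}
  3. create(c)  ⇒  F...........  {c→[0]}
  4. unlink(c)  ⇒  ............  {}
  5. create(a)  ⇒  F...........  {a→[0]}
  6. create(b)  ⇒  FF..........  {a→[0]; b→[1]}
  7. unlink(a)  ⇒  .F..........  {b→[1]}
  8. unlink(b)  ⇒  ............  {}
  9. create(b)  ⇒  F...........  {b→[0]}

bitmap = F...........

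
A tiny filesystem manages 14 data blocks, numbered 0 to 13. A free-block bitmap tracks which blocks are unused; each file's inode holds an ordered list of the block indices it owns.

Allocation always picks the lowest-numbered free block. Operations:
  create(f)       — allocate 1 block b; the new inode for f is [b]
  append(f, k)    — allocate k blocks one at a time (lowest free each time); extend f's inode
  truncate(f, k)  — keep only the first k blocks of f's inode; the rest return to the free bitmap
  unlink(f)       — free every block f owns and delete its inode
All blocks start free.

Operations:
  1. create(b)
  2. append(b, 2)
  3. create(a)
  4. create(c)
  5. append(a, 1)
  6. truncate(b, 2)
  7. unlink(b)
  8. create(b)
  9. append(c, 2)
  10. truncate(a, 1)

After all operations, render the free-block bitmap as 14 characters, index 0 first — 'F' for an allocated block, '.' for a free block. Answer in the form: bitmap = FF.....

bitmap = FFFFF.........

create(b): bitmap=F............. | b=[0]
append(b, 2): bitmap=FFF........... | b=[0, 1, 2]
create(a): bitmap=FFFF.......... | a=[3] b=[0, 1, 2]
create(c): bitmap=FFFFF......... | a=[3] b=[0, 1, 2] c=[4]
append(a, 1): bitmap=FFFFFF........ | a=[3, 5] b=[0, 1, 2] c=[4]
truncate(b, 2): bitmap=FF.FFF........ | a=[3, 5] b=[0, 1] c=[4]
unlink(b): bitmap=...FFF........ | a=[3, 5] c=[4]
create(b): bitmap=F..FFF........ | a=[3, 5] b=[0] c=[4]
append(c, 2): bitmap=FFFFFF........ | a=[3, 5] b=[0] c=[4, 1, 2]
truncate(a, 1): bitmap=FFFFF......... | a=[3] b=[0] c=[4, 1, 2]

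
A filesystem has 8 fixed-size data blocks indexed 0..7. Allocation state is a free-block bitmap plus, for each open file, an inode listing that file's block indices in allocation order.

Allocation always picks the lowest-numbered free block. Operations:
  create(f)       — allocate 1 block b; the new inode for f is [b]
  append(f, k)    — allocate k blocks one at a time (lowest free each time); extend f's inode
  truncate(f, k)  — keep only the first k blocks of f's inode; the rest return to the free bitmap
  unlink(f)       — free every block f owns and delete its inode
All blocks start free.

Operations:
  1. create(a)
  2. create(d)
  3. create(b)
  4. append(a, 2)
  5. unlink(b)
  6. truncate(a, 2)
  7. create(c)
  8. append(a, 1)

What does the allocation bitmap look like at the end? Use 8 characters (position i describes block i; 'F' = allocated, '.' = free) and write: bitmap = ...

  1. create(a)  ⇒  F.......  {a→[0]}
  2. create(d)  ⇒  FF......  {a→[0]; d→[1]}
  3. create(b)  ⇒  FFF.....  {a→[0]; b→[2]; d→[1]}
  4. append(a, 2)  ⇒  FFFFF...  {a→[0, 3, 4]; b→[2]; d→[1]}
  5. unlink(b)  ⇒  FF.FF...  {a→[0, 3, 4]; d→[1]}
  6. truncate(a, 2)  ⇒  FF.F....  {a→[0, 3]; d→[1]}
  7. create(c)  ⇒  FFFF....  {a→[0, 3]; c→[2]; d→[1]}
  8. append(a, 1)  ⇒  FFFFF...  {a→[0, 3, 4]; c→[2]; d→[1]}

bitmap = FFFFF...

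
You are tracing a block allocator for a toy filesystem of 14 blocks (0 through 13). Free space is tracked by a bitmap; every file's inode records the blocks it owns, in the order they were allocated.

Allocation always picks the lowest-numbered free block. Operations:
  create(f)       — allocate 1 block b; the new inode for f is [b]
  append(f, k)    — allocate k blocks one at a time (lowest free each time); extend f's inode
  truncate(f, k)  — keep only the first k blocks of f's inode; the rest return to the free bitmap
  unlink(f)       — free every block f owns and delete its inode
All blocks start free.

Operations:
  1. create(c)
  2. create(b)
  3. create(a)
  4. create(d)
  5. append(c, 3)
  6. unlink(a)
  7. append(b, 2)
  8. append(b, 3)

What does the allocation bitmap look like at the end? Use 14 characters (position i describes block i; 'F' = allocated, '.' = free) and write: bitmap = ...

[1] create(c) — c=0 (map F.............)
[2] create(b) — b=1 c=0 (map FF............)
[3] create(a) — a=2 b=1 c=0 (map FFF...........)
[4] create(d) — a=2 b=1 c=0 d=3 (map FFFF..........)
[5] append(c, 3) — a=2 b=1 c=0,4,5,6 d=3 (map FFFFFFF.......)
[6] unlink(a) — b=1 c=0,4,5,6 d=3 (map FF.FFFF.......)
[7] append(b, 2) — b=1,2,7 c=0,4,5,6 d=3 (map FFFFFFFF......)
[8] append(b, 3) — b=1,2,7,8,9,10 c=0,4,5,6 d=3 (map FFFFFFFFFFF...)

bitmap = FFFFFFFFFFF...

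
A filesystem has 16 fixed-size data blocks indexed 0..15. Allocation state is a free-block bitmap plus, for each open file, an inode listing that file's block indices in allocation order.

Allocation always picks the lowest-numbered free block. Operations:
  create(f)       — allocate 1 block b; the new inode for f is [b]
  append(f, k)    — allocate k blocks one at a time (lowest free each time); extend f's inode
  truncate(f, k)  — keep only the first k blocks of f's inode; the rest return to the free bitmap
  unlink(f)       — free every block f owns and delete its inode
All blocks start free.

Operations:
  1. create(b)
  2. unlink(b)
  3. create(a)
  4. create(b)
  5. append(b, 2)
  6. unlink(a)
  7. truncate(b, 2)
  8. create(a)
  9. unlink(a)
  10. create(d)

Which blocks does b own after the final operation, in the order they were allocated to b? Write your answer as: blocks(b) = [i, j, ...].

blocks(b) = [1, 2]

  1. create(b)  ⇒  F...............  {b→[0]}
  2. unlink(b)  ⇒  ................  {}
  3. create(a)  ⇒  F...............  {a→[0]}
  4. create(b)  ⇒  FF..............  {a→[0]; b→[1]}
  5. append(b, 2)  ⇒  FFFF............  {a→[0]; b→[1, 2, 3]}
  6. unlink(a)  ⇒  .FFF............  {b→[1, 2, 3]}
  7. truncate(b, 2)  ⇒  .FF.............  {b→[1, 2]}
  8. create(a)  ⇒  FFF.............  {a→[0]; b→[1, 2]}
  9. unlink(a)  ⇒  .FF.............  {b→[1, 2]}
  10. create(d)  ⇒  FFF.............  {b→[1, 2]; d→[0]}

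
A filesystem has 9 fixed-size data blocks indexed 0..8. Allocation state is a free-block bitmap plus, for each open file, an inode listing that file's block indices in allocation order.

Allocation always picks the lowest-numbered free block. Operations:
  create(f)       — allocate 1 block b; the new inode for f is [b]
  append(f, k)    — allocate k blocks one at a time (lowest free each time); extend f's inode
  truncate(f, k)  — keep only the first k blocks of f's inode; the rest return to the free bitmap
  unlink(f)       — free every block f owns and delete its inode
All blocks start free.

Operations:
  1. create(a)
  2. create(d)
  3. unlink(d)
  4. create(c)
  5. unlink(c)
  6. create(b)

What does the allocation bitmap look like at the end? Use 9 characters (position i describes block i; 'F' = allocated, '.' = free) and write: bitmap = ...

bitmap = FF.......

create(a): bitmap=F........ | a=[0]
create(d): bitmap=FF....... | a=[0] d=[1]
unlink(d): bitmap=F........ | a=[0]
create(c): bitmap=FF....... | a=[0] c=[1]
unlink(c): bitmap=F........ | a=[0]
create(b): bitmap=FF....... | a=[0] b=[1]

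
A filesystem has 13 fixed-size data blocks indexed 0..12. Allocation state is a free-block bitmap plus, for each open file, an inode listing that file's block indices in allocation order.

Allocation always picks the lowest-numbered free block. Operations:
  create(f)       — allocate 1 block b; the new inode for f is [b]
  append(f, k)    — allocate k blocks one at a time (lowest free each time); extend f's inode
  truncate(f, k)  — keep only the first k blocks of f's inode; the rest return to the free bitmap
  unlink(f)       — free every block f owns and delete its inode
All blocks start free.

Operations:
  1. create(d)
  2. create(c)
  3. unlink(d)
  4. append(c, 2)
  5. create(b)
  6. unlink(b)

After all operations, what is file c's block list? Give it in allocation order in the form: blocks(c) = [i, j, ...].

blocks(c) = [1, 0, 2]

[1] create(d) — d=0 (map F............)
[2] create(c) — c=1 d=0 (map FF...........)
[3] unlink(d) — c=1 (map .F...........)
[4] append(c, 2) — c=1,0,2 (map FFF..........)
[5] create(b) — b=3 c=1,0,2 (map FFFF.........)
[6] unlink(b) — c=1,0,2 (map FFF..........)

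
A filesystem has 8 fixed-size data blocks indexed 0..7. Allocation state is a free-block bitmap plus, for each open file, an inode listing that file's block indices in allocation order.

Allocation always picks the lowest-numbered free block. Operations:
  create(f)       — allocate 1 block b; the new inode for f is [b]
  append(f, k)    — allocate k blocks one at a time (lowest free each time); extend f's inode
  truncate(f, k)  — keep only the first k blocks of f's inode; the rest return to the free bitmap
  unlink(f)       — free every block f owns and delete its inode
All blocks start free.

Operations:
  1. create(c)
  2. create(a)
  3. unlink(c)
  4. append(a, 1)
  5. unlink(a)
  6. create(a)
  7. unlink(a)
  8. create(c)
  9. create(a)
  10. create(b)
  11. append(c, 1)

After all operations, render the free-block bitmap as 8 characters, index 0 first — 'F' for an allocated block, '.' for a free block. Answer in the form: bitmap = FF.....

after create(c) → c:[0]  free=[F.......]
after create(a) → a:[1], c:[0]  free=[FF......]
after unlink(c) → a:[1]  free=[.F......]
after append(a, 1) → a:[1, 0]  free=[FF......]
after unlink(a) →   free=[........]
after create(a) → a:[0]  free=[F.......]
after unlink(a) →   free=[........]
after create(c) → c:[0]  free=[F.......]
after create(a) → a:[1], c:[0]  free=[FF......]
after create(b) → a:[1], b:[2], c:[0]  free=[FFF.....]
after append(c, 1) → a:[1], b:[2], c:[0, 3]  free=[FFFF....]

bitmap = FFFF....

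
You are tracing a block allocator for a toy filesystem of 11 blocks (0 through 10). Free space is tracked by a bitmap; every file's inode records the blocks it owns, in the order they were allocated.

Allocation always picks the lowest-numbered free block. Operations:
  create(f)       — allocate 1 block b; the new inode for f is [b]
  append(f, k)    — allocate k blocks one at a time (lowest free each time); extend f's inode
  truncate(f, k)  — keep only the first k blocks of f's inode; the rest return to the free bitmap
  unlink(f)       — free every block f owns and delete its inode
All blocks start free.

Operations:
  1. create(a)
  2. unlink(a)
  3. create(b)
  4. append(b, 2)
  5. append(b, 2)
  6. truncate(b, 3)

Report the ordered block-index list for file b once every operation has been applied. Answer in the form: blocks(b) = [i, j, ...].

[1] create(a) — a=0 (map F..........)
[2] unlink(a) —  (map ...........)
[3] create(b) — b=0 (map F..........)
[4] append(b, 2) — b=0,1,2 (map FFF........)
[5] append(b, 2) — b=0,1,2,3,4 (map FFFFF......)
[6] truncate(b, 3) — b=0,1,2 (map FFF........)

blocks(b) = [0, 1, 2]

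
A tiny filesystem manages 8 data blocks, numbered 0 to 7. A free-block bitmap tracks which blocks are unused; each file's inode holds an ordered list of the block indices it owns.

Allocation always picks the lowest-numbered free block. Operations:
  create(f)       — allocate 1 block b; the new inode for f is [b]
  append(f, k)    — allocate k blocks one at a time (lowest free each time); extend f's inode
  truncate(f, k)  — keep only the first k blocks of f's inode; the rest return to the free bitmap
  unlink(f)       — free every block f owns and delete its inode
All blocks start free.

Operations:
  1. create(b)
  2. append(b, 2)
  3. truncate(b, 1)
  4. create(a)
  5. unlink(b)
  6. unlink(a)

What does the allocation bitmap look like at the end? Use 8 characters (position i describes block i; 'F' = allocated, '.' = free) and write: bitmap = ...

bitmap = ........

create(b): bitmap=F....... | b=[0]
append(b, 2): bitmap=FFF..... | b=[0, 1, 2]
truncate(b, 1): bitmap=F....... | b=[0]
create(a): bitmap=FF...... | a=[1] b=[0]
unlink(b): bitmap=.F...... | a=[1]
unlink(a): bitmap=........ | 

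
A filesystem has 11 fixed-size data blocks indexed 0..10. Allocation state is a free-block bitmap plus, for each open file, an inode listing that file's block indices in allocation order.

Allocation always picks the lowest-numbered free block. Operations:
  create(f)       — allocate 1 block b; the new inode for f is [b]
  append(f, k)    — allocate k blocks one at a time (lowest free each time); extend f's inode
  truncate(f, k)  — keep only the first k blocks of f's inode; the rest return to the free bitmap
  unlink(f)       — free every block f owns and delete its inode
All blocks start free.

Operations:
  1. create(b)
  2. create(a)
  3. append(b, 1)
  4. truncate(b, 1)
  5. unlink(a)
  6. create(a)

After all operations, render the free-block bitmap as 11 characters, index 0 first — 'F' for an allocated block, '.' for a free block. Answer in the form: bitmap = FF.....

create(b): bitmap=F.......... | b=[0]
create(a): bitmap=FF......... | a=[1] b=[0]
append(b, 1): bitmap=FFF........ | a=[1] b=[0, 2]
truncate(b, 1): bitmap=FF......... | a=[1] b=[0]
unlink(a): bitmap=F.......... | b=[0]
create(a): bitmap=FF......... | a=[1] b=[0]

bitmap = FF.........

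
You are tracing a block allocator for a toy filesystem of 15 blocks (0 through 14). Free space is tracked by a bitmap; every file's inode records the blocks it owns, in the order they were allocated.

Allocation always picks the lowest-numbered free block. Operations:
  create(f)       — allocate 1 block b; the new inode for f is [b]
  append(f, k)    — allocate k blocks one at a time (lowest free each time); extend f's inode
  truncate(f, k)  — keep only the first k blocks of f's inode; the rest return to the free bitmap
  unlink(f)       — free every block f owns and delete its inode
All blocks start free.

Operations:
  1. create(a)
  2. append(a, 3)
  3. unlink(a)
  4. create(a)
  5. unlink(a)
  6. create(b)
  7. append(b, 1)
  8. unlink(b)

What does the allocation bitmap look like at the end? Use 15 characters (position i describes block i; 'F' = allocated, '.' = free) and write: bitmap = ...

after create(a) → a:[0]  free=[F..............]
after append(a, 3) → a:[0, 1, 2, 3]  free=[FFFF...........]
after unlink(a) →   free=[...............]
after create(a) → a:[0]  free=[F..............]
after unlink(a) →   free=[...............]
after create(b) → b:[0]  free=[F..............]
after append(b, 1) → b:[0, 1]  free=[FF.............]
after unlink(b) →   free=[...............]

bitmap = ...............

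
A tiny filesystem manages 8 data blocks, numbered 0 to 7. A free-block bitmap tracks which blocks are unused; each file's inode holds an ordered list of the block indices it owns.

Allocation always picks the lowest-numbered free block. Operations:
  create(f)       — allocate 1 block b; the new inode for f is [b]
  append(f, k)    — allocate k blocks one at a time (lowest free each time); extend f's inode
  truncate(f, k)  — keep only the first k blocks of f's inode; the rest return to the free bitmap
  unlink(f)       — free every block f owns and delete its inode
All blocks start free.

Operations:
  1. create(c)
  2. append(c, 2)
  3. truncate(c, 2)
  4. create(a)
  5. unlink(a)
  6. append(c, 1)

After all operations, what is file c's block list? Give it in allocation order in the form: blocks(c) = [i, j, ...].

blocks(c) = [0, 1, 2]

create(c): bitmap=F....... | c=[0]
append(c, 2): bitmap=FFF..... | c=[0, 1, 2]
truncate(c, 2): bitmap=FF...... | c=[0, 1]
create(a): bitmap=FFF..... | a=[2] c=[0, 1]
unlink(a): bitmap=FF...... | c=[0, 1]
append(c, 1): bitmap=FFF..... | c=[0, 1, 2]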